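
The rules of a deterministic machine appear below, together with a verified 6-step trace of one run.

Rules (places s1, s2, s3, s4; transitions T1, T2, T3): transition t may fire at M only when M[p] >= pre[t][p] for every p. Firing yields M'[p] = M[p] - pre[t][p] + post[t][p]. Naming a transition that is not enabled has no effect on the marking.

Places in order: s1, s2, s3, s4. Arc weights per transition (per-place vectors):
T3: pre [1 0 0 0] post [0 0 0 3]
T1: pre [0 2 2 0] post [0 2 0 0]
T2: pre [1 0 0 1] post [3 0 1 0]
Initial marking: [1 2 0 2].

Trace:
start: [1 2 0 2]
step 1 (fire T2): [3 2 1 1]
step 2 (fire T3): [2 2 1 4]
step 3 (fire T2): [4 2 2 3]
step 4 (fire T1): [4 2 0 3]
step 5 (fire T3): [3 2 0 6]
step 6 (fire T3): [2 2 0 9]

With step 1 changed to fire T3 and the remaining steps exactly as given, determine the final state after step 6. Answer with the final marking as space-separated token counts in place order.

(re-executing from step 1 with the substitution; state before step 1: [1 2 0 2])
step 1 (fire T3): [0 2 0 5]
step 2 (fire T3): [0 2 0 5]
step 3 (fire T2): [0 2 0 5]
step 4 (fire T1): [0 2 0 5]
step 5 (fire T3): [0 2 0 5]
step 6 (fire T3): [0 2 0 5]

0 2 0 5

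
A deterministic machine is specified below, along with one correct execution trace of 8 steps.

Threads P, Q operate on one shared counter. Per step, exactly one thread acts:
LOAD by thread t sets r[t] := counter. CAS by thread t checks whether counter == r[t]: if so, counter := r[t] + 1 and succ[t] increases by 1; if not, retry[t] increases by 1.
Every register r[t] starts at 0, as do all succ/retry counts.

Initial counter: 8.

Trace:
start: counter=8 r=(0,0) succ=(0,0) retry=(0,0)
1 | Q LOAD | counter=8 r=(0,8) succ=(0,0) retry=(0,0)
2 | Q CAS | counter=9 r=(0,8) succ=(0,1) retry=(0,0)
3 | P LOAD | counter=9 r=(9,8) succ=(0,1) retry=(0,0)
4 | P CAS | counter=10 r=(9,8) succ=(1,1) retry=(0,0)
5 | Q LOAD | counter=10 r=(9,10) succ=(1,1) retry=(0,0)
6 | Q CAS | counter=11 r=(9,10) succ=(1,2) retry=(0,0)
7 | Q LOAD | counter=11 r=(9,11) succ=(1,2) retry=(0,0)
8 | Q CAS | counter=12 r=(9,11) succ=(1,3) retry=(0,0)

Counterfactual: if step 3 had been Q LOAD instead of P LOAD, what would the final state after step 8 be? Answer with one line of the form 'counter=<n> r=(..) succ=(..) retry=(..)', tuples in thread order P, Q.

counter=11 r=(0,10) succ=(0,3) retry=(1,0)

(re-executing from step 3 with the substitution; state before step 3: counter=9 r=(0,8) succ=(0,1) retry=(0,0))
3 | Q LOAD | counter=9 r=(0,9) succ=(0,1) retry=(0,0)
4 | P CAS | counter=9 r=(0,9) succ=(0,1) retry=(1,0)
5 | Q LOAD | counter=9 r=(0,9) succ=(0,1) retry=(1,0)
6 | Q CAS | counter=10 r=(0,9) succ=(0,2) retry=(1,0)
7 | Q LOAD | counter=10 r=(0,10) succ=(0,2) retry=(1,0)
8 | Q CAS | counter=11 r=(0,10) succ=(0,3) retry=(1,0)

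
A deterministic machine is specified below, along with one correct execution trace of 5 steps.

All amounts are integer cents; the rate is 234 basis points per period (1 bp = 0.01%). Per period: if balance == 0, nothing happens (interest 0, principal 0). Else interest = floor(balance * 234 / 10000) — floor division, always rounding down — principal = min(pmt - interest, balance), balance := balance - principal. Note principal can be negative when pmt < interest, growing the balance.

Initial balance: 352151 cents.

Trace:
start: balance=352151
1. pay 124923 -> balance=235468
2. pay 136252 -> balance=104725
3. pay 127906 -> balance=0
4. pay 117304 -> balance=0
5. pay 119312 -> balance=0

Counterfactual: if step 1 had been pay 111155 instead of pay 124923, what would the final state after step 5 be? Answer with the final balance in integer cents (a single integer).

0

(re-executing from step 1 with the substitution; state before step 1: balance=352151)
1. pay 111155 -> balance=249236
2. pay 136252 -> balance=118816
3. pay 127906 -> balance=0
4. pay 117304 -> balance=0
5. pay 119312 -> balance=0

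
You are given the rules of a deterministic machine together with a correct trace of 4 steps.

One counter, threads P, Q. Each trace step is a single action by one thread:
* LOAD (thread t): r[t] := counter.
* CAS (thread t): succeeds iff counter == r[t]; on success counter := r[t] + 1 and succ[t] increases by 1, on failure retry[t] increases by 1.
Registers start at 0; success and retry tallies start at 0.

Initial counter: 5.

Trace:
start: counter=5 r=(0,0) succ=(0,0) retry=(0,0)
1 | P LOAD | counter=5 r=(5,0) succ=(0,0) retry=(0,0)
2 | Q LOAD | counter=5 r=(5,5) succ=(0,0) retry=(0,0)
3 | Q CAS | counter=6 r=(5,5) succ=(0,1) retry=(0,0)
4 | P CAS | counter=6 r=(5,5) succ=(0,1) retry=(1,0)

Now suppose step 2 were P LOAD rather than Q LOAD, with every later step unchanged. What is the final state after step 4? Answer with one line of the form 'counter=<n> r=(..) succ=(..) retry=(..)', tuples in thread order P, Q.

(re-executing from step 2 with the substitution; state before step 2: counter=5 r=(5,0) succ=(0,0) retry=(0,0))
2 | P LOAD | counter=5 r=(5,0) succ=(0,0) retry=(0,0)
3 | Q CAS | counter=5 r=(5,0) succ=(0,0) retry=(0,1)
4 | P CAS | counter=6 r=(5,0) succ=(1,0) retry=(0,1)

counter=6 r=(5,0) succ=(1,0) retry=(0,1)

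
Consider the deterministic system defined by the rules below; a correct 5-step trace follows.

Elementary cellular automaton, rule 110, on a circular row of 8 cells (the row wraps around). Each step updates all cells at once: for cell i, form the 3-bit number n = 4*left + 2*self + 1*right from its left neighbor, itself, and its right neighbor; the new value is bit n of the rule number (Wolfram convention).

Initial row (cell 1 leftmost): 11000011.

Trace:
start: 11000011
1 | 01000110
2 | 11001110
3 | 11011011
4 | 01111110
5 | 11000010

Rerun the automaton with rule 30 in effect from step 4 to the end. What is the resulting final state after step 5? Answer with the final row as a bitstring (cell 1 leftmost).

(re-executing steps 4..5 under rule 30; state before step 4: 11011011)
4 | 00010010
5 | 00111111

00111111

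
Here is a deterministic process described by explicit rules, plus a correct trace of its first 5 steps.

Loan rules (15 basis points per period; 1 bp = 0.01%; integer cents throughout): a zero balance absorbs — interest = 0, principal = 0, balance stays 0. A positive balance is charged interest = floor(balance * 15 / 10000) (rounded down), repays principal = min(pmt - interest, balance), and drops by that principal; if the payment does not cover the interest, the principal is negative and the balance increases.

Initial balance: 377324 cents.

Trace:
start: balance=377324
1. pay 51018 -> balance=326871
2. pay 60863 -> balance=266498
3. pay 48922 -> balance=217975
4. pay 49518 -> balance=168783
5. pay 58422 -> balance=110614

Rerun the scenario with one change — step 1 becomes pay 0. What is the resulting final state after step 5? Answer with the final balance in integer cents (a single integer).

(re-executing from step 1 with the substitution; state before step 1: balance=377324)
1. pay 0 -> balance=377889
2. pay 60863 -> balance=317592
3. pay 48922 -> balance=269146
4. pay 49518 -> balance=220031
5. pay 58422 -> balance=161939

161939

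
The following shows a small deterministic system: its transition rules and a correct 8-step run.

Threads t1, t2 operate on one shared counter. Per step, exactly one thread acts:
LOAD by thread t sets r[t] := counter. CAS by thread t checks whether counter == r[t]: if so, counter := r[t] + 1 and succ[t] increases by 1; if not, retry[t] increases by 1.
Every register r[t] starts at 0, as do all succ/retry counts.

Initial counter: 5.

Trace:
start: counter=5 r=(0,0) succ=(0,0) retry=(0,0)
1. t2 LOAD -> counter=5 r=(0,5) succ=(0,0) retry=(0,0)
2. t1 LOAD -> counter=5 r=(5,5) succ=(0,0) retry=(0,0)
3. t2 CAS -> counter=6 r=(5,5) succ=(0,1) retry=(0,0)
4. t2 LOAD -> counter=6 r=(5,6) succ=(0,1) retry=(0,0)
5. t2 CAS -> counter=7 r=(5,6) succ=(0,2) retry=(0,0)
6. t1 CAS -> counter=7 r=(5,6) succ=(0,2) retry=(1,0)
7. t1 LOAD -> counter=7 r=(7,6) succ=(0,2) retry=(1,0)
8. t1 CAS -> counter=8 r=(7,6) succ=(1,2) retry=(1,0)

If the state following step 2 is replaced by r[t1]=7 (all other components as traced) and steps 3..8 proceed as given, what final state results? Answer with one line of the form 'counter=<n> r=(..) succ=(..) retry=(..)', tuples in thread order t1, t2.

state after step 2 := counter=5 r=(7,5) succ=(0,0) retry=(0,0)
3. t2 CAS -> counter=6 r=(7,5) succ=(0,1) retry=(0,0)
4. t2 LOAD -> counter=6 r=(7,6) succ=(0,1) retry=(0,0)
5. t2 CAS -> counter=7 r=(7,6) succ=(0,2) retry=(0,0)
6. t1 CAS -> counter=8 r=(7,6) succ=(1,2) retry=(0,0)
7. t1 LOAD -> counter=8 r=(8,6) succ=(1,2) retry=(0,0)
8. t1 CAS -> counter=9 r=(8,6) succ=(2,2) retry=(0,0)

counter=9 r=(8,6) succ=(2,2) retry=(0,0)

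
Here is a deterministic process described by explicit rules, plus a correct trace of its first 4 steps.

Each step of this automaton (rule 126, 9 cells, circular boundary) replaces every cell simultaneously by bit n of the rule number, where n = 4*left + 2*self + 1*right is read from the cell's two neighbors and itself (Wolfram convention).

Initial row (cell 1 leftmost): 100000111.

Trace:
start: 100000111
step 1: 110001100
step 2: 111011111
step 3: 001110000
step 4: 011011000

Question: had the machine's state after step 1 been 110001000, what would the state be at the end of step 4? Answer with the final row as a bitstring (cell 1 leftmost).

111011101

state after step 1 := 110001000
step 2: 111011101
step 3: 001110111
step 4: 111011101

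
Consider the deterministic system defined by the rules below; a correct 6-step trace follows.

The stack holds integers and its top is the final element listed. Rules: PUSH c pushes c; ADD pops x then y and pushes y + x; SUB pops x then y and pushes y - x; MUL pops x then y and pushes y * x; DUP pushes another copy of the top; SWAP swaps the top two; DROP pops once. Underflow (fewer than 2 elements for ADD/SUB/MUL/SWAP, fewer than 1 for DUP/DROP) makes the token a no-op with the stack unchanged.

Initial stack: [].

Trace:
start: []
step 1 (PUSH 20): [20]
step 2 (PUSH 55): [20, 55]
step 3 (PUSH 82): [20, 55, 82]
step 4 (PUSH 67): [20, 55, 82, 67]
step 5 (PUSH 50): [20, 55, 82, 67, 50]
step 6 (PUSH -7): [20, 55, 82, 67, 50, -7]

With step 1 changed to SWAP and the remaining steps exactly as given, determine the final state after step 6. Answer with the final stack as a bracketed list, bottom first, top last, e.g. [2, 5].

(re-executing from step 1 with the substitution; state before step 1: [])
step 1 (SWAP): []
step 2 (PUSH 55): [55]
step 3 (PUSH 82): [55, 82]
step 4 (PUSH 67): [55, 82, 67]
step 5 (PUSH 50): [55, 82, 67, 50]
step 6 (PUSH -7): [55, 82, 67, 50, -7]

[55, 82, 67, 50, -7]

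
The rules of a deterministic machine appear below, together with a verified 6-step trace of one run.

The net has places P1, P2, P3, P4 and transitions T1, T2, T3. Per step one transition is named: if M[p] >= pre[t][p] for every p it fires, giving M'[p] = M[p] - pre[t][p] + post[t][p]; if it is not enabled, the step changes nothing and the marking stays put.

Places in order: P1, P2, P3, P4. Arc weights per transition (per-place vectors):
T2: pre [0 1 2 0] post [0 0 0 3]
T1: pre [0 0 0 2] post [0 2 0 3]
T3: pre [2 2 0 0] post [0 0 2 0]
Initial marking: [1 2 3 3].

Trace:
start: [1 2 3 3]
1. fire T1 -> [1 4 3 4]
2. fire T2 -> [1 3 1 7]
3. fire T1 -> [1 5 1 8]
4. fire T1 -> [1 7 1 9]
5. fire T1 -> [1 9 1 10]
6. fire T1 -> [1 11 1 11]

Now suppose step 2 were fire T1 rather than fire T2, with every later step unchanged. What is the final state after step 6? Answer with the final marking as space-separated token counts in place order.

1 14 3 9

(re-executing from step 2 with the substitution; state before step 2: [1 4 3 4])
2. fire T1 -> [1 6 3 5]
3. fire T1 -> [1 8 3 6]
4. fire T1 -> [1 10 3 7]
5. fire T1 -> [1 12 3 8]
6. fire T1 -> [1 14 3 9]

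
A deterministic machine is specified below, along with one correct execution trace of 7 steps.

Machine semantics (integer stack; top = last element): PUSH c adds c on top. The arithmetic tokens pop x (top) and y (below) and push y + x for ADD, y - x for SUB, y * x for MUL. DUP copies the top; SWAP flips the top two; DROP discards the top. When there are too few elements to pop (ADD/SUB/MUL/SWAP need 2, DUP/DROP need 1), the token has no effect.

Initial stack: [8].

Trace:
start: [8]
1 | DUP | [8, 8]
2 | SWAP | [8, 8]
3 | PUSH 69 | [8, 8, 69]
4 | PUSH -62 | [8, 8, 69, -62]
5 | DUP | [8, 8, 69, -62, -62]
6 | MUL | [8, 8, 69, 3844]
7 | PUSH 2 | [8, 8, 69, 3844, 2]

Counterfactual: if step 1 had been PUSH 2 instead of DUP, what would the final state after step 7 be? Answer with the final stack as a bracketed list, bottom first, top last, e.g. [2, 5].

[2, 8, 69, 3844, 2]

(re-executing from step 1 with the substitution; state before step 1: [8])
1 | PUSH 2 | [8, 2]
2 | SWAP | [2, 8]
3 | PUSH 69 | [2, 8, 69]
4 | PUSH -62 | [2, 8, 69, -62]
5 | DUP | [2, 8, 69, -62, -62]
6 | MUL | [2, 8, 69, 3844]
7 | PUSH 2 | [2, 8, 69, 3844, 2]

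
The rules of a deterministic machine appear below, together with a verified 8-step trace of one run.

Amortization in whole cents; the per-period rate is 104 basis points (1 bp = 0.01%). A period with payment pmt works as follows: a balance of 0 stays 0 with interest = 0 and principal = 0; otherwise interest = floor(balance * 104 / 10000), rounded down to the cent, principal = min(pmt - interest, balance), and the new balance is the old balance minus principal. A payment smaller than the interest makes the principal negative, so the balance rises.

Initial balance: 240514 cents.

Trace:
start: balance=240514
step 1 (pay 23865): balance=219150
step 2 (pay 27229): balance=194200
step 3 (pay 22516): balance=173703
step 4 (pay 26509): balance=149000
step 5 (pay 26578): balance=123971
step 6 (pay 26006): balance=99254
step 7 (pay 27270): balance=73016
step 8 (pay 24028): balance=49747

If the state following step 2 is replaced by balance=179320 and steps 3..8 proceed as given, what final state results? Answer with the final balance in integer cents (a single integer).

state after step 2 := balance=179320
step 3 (pay 22516): balance=158668
step 4 (pay 26509): balance=133809
step 5 (pay 26578): balance=108622
step 6 (pay 26006): balance=83745
step 7 (pay 27270): balance=57345
step 8 (pay 24028): balance=33913

33913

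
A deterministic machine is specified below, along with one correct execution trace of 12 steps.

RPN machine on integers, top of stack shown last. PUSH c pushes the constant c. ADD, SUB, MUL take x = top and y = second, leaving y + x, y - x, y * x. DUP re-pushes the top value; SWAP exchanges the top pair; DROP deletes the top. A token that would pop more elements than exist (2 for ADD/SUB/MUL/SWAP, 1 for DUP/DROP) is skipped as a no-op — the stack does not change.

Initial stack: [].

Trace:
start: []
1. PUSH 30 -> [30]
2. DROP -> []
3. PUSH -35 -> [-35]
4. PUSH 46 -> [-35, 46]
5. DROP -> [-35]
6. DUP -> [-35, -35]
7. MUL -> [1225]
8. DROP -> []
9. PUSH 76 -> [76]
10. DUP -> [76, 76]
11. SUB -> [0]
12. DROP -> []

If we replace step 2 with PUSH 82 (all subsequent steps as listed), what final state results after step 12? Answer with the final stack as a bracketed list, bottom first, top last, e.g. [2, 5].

(re-executing from step 2 with the substitution; state before step 2: [30])
2. PUSH 82 -> [30, 82]
3. PUSH -35 -> [30, 82, -35]
4. PUSH 46 -> [30, 82, -35, 46]
5. DROP -> [30, 82, -35]
6. DUP -> [30, 82, -35, -35]
7. MUL -> [30, 82, 1225]
8. DROP -> [30, 82]
9. PUSH 76 -> [30, 82, 76]
10. DUP -> [30, 82, 76, 76]
11. SUB -> [30, 82, 0]
12. DROP -> [30, 82]

[30, 82]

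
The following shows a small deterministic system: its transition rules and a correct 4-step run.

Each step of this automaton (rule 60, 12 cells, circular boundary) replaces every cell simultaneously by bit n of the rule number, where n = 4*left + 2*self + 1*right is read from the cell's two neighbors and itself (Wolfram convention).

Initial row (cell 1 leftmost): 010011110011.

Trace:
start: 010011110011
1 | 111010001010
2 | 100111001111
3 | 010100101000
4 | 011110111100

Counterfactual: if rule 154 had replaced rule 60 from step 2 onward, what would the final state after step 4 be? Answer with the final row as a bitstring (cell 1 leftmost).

000001010111

(re-executing steps 2..4 under rule 154; state before step 2: 111010001010)
2 | 110001010000
3 | 101010001001
4 | 000001010111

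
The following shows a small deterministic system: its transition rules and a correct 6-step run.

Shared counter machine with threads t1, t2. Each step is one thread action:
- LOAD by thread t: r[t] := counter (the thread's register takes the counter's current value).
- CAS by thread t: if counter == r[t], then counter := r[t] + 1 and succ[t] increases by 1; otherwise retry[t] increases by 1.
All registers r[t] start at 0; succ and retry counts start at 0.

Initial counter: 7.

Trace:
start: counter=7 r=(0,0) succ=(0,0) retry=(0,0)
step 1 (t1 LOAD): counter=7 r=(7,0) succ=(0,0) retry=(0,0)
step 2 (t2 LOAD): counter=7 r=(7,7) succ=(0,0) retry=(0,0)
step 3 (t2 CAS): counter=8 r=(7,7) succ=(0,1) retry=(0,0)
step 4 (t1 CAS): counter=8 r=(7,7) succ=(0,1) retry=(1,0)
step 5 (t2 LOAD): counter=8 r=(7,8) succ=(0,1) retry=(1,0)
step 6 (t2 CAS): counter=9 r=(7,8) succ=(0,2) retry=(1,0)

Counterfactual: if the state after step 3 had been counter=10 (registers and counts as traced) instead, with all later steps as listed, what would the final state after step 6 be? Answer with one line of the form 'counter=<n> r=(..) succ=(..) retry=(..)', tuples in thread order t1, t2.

state after step 3 := counter=10 r=(7,7) succ=(0,1) retry=(0,0)
step 4 (t1 CAS): counter=10 r=(7,7) succ=(0,1) retry=(1,0)
step 5 (t2 LOAD): counter=10 r=(7,10) succ=(0,1) retry=(1,0)
step 6 (t2 CAS): counter=11 r=(7,10) succ=(0,2) retry=(1,0)

counter=11 r=(7,10) succ=(0,2) retry=(1,0)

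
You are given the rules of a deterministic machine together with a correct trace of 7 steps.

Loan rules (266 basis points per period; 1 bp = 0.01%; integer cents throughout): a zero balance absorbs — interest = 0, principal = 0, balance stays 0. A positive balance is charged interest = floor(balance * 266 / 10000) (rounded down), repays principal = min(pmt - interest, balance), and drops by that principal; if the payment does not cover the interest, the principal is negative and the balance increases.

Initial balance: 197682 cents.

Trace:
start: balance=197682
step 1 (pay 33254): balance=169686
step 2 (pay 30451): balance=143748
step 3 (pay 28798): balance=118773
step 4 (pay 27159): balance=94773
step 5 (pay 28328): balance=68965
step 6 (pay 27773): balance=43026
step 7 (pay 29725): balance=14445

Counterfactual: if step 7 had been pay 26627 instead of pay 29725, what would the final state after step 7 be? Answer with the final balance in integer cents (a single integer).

17543

(re-executing from step 7 with the substitution; state before step 7: balance=43026)
step 7 (pay 26627): balance=17543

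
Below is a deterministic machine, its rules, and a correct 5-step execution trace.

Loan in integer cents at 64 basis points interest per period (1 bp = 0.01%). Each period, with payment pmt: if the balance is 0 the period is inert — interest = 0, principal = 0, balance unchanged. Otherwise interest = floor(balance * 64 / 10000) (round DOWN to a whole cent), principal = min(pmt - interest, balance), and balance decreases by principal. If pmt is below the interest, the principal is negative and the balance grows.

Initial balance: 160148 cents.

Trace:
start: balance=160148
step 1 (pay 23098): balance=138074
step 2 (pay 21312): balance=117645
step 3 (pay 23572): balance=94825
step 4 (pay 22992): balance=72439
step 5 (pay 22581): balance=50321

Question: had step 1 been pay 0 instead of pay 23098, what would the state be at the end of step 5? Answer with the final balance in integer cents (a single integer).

(re-executing from step 1 with the substitution; state before step 1: balance=160148)
step 1 (pay 0): balance=161172
step 2 (pay 21312): balance=140891
step 3 (pay 23572): balance=118220
step 4 (pay 22992): balance=95984
step 5 (pay 22581): balance=74017

74017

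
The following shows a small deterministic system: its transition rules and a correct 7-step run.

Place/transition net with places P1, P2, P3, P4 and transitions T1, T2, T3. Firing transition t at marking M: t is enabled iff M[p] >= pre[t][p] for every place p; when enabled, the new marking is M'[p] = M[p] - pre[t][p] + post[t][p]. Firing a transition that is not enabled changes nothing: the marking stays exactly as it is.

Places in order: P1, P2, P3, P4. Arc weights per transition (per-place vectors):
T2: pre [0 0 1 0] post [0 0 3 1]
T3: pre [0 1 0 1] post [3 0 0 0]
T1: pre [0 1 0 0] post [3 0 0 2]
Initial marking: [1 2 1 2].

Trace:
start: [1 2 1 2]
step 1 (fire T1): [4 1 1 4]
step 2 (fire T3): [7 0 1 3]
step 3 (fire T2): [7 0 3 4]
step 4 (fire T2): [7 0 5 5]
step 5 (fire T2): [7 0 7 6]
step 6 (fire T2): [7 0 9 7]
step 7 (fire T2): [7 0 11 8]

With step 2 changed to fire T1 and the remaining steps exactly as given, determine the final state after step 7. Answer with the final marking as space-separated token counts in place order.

7 0 11 11

(re-executing from step 2 with the substitution; state before step 2: [4 1 1 4])
step 2 (fire T1): [7 0 1 6]
step 3 (fire T2): [7 0 3 7]
step 4 (fire T2): [7 0 5 8]
step 5 (fire T2): [7 0 7 9]
step 6 (fire T2): [7 0 9 10]
step 7 (fire T2): [7 0 11 11]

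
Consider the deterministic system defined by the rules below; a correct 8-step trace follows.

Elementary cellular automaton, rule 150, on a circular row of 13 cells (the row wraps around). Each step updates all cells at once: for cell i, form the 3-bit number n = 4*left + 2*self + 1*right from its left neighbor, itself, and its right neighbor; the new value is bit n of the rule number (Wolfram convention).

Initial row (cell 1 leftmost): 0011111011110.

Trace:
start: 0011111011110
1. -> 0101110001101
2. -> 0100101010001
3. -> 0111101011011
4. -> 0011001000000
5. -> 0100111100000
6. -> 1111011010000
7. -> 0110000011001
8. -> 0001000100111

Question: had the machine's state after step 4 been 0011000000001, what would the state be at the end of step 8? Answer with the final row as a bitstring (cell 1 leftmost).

state after step 4 := 0011000000001
5. -> 1100100000011
6. -> 1011110000101
7. -> 0001101001100
8. -> 0010001110010

0010001110010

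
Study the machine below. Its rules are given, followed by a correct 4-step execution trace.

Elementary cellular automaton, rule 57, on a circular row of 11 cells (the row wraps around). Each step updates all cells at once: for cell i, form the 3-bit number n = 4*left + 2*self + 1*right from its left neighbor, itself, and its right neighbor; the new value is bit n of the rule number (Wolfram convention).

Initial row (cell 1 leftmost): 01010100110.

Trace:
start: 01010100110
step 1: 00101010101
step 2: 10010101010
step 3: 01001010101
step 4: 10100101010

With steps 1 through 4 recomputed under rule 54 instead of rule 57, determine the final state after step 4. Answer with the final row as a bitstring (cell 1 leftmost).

10000011111

(re-executing steps 1..4 under rule 54; state before step 1: 01010100110)
step 1: 11111111001
step 2: 00000000110
step 3: 00000001001
step 4: 10000011111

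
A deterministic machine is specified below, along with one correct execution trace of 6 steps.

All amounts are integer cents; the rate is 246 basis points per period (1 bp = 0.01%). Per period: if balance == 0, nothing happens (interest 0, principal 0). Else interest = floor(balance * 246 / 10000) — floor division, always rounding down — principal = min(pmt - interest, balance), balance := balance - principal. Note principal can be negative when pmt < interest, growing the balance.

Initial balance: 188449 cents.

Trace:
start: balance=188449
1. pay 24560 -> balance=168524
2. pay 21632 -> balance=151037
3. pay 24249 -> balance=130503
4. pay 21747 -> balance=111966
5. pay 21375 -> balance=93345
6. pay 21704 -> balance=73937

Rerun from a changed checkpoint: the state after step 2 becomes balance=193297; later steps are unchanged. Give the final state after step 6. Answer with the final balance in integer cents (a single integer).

state after step 2 := balance=193297
3. pay 24249 -> balance=173803
4. pay 21747 -> balance=156331
5. pay 21375 -> balance=138801
6. pay 21704 -> balance=120511

120511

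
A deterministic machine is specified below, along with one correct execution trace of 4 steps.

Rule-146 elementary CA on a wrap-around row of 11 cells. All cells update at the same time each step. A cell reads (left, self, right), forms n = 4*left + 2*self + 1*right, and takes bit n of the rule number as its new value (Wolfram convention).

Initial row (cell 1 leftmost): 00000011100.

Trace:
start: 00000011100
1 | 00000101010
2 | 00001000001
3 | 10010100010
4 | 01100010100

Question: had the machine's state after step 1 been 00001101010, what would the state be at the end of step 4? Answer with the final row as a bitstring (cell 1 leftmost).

00000100100

state after step 1 := 00001101010
2 | 00010000001
3 | 10101000010
4 | 00000100100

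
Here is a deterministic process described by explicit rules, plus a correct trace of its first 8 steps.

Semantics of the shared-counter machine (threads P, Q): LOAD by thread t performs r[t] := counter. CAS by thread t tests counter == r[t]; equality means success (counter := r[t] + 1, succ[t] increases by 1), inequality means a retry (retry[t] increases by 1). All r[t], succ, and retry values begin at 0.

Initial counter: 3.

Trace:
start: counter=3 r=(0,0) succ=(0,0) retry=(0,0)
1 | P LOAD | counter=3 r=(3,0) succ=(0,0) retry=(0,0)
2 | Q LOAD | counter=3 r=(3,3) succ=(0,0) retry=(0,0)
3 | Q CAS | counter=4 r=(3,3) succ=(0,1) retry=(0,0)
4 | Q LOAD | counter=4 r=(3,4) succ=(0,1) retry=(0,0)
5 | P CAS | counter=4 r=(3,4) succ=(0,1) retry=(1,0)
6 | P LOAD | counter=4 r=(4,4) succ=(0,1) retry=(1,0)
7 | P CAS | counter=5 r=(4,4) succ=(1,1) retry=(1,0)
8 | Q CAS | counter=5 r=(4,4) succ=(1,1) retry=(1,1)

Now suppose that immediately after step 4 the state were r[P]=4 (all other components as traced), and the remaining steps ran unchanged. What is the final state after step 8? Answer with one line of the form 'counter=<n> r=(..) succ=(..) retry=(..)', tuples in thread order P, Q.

counter=6 r=(5,4) succ=(2,1) retry=(0,1)

state after step 4 := counter=4 r=(4,4) succ=(0,1) retry=(0,0)
5 | P CAS | counter=5 r=(4,4) succ=(1,1) retry=(0,0)
6 | P LOAD | counter=5 r=(5,4) succ=(1,1) retry=(0,0)
7 | P CAS | counter=6 r=(5,4) succ=(2,1) retry=(0,0)
8 | Q CAS | counter=6 r=(5,4) succ=(2,1) retry=(0,1)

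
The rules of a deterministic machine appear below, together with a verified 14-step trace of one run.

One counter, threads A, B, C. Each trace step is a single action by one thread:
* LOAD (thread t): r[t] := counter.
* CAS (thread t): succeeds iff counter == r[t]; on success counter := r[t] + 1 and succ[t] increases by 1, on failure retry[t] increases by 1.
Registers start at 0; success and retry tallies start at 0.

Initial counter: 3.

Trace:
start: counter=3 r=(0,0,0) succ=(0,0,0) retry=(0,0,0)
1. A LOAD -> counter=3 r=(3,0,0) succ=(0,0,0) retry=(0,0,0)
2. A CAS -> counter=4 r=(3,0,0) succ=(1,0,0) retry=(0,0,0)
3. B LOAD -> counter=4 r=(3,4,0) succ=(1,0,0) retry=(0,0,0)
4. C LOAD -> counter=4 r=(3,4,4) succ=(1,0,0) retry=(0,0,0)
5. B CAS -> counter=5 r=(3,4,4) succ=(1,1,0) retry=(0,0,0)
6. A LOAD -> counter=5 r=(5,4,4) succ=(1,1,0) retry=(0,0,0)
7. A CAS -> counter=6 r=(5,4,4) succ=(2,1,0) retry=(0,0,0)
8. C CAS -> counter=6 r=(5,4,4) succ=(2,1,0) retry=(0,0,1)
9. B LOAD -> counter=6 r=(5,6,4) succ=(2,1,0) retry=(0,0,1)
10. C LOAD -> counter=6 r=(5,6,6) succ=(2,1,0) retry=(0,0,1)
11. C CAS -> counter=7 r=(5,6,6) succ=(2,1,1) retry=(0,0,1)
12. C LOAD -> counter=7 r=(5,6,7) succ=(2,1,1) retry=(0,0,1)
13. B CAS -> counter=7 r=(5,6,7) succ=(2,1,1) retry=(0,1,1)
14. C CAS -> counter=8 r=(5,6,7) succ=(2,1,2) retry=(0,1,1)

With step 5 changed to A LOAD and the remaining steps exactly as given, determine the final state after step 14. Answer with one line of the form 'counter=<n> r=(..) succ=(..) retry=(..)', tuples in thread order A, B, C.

(re-executing from step 5 with the substitution; state before step 5: counter=4 r=(3,4,4) succ=(1,0,0) retry=(0,0,0))
5. A LOAD -> counter=4 r=(4,4,4) succ=(1,0,0) retry=(0,0,0)
6. A LOAD -> counter=4 r=(4,4,4) succ=(1,0,0) retry=(0,0,0)
7. A CAS -> counter=5 r=(4,4,4) succ=(2,0,0) retry=(0,0,0)
8. C CAS -> counter=5 r=(4,4,4) succ=(2,0,0) retry=(0,0,1)
9. B LOAD -> counter=5 r=(4,5,4) succ=(2,0,0) retry=(0,0,1)
10. C LOAD -> counter=5 r=(4,5,5) succ=(2,0,0) retry=(0,0,1)
11. C CAS -> counter=6 r=(4,5,5) succ=(2,0,1) retry=(0,0,1)
12. C LOAD -> counter=6 r=(4,5,6) succ=(2,0,1) retry=(0,0,1)
13. B CAS -> counter=6 r=(4,5,6) succ=(2,0,1) retry=(0,1,1)
14. C CAS -> counter=7 r=(4,5,6) succ=(2,0,2) retry=(0,1,1)

counter=7 r=(4,5,6) succ=(2,0,2) retry=(0,1,1)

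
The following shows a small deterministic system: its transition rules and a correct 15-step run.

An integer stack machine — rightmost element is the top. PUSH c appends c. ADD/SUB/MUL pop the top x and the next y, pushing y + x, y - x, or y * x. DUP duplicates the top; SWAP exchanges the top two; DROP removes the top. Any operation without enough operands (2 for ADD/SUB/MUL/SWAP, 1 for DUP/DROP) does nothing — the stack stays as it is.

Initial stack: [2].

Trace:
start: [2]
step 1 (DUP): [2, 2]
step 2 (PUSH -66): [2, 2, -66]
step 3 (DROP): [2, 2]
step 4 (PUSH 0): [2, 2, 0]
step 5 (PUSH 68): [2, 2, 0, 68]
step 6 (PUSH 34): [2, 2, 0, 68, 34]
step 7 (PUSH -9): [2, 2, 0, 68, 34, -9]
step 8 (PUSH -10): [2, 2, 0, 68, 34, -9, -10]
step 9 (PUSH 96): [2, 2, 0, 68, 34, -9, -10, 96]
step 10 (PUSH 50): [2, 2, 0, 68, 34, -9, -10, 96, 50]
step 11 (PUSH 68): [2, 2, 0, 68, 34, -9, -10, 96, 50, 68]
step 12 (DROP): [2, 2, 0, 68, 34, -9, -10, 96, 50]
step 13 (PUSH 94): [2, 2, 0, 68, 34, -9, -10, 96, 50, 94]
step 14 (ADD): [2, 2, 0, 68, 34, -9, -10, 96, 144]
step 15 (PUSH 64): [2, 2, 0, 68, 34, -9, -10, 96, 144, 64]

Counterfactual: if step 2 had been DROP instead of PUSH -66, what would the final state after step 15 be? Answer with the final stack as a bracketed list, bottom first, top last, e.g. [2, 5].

(re-executing from step 2 with the substitution; state before step 2: [2, 2])
step 2 (DROP): [2]
step 3 (DROP): []
step 4 (PUSH 0): [0]
step 5 (PUSH 68): [0, 68]
step 6 (PUSH 34): [0, 68, 34]
step 7 (PUSH -9): [0, 68, 34, -9]
step 8 (PUSH -10): [0, 68, 34, -9, -10]
step 9 (PUSH 96): [0, 68, 34, -9, -10, 96]
step 10 (PUSH 50): [0, 68, 34, -9, -10, 96, 50]
step 11 (PUSH 68): [0, 68, 34, -9, -10, 96, 50, 68]
step 12 (DROP): [0, 68, 34, -9, -10, 96, 50]
step 13 (PUSH 94): [0, 68, 34, -9, -10, 96, 50, 94]
step 14 (ADD): [0, 68, 34, -9, -10, 96, 144]
step 15 (PUSH 64): [0, 68, 34, -9, -10, 96, 144, 64]

[0, 68, 34, -9, -10, 96, 144, 64]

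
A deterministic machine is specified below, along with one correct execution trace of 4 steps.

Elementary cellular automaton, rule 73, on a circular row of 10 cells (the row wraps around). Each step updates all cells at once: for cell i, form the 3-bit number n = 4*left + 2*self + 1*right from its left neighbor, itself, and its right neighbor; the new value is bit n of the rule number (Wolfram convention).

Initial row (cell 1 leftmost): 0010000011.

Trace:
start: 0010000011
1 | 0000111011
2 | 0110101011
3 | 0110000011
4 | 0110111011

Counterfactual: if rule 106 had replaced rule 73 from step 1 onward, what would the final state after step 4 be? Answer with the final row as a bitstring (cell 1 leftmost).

(re-executing steps 1..4 under rule 106; state before step 1: 0010000011)
1 | 0100000111
2 | 1000001101
3 | 1000011111
4 | 1000110000

1000110000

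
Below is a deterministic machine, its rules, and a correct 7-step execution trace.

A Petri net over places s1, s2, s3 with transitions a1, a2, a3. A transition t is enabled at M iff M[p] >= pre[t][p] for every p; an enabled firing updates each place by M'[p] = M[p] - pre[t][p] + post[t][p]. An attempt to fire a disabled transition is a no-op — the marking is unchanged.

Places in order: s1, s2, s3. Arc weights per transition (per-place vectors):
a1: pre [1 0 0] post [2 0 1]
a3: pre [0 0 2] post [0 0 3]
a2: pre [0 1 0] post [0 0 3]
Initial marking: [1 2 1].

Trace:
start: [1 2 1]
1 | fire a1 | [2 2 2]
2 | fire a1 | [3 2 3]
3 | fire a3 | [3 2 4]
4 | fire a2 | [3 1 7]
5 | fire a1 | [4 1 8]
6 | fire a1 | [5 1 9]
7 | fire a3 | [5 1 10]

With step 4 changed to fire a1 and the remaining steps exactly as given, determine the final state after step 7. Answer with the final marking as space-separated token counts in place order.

6 2 8

(re-executing from step 4 with the substitution; state before step 4: [3 2 4])
4 | fire a1 | [4 2 5]
5 | fire a1 | [5 2 6]
6 | fire a1 | [6 2 7]
7 | fire a3 | [6 2 8]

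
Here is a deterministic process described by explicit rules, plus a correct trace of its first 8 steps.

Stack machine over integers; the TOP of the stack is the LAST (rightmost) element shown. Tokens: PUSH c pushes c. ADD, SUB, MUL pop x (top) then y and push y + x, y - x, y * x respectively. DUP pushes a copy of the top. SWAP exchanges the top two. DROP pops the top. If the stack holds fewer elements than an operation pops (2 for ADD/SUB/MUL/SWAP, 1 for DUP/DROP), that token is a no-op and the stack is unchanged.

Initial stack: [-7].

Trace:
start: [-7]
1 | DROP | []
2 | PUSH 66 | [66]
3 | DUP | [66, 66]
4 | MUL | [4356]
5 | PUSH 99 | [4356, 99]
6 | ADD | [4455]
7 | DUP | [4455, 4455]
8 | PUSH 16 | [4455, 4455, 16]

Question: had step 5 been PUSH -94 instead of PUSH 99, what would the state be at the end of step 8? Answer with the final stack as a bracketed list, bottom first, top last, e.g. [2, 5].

[4262, 4262, 16]

(re-executing from step 5 with the substitution; state before step 5: [4356])
5 | PUSH -94 | [4356, -94]
6 | ADD | [4262]
7 | DUP | [4262, 4262]
8 | PUSH 16 | [4262, 4262, 16]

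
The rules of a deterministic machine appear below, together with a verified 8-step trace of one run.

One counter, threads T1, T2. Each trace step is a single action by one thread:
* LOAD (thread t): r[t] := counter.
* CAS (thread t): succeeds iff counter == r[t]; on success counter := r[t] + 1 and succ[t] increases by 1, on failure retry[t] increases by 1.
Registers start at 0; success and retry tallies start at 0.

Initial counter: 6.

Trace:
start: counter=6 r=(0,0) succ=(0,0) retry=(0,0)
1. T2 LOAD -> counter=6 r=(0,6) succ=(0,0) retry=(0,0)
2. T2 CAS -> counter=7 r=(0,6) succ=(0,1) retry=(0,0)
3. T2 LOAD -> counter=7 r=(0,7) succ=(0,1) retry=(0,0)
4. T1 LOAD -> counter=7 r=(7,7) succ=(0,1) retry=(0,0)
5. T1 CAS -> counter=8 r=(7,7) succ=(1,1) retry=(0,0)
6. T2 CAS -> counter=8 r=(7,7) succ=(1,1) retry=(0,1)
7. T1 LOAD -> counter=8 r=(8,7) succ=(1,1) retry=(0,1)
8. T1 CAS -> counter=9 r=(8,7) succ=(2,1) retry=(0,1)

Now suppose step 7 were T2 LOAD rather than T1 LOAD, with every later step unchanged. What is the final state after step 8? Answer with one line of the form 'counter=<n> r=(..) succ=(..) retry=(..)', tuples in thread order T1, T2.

counter=8 r=(7,8) succ=(1,1) retry=(1,1)

(re-executing from step 7 with the substitution; state before step 7: counter=8 r=(7,7) succ=(1,1) retry=(0,1))
7. T2 LOAD -> counter=8 r=(7,8) succ=(1,1) retry=(0,1)
8. T1 CAS -> counter=8 r=(7,8) succ=(1,1) retry=(1,1)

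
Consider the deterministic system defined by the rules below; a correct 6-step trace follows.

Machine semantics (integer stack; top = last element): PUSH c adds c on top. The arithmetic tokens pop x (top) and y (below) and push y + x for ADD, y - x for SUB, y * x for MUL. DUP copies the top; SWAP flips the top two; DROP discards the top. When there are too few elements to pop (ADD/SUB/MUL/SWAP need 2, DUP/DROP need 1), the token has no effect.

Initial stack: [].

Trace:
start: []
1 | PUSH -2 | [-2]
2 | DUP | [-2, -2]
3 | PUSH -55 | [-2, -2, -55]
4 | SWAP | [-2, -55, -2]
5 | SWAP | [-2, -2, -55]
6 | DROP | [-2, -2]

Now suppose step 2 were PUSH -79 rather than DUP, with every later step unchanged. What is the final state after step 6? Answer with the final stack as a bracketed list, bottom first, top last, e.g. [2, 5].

(re-executing from step 2 with the substitution; state before step 2: [-2])
2 | PUSH -79 | [-2, -79]
3 | PUSH -55 | [-2, -79, -55]
4 | SWAP | [-2, -55, -79]
5 | SWAP | [-2, -79, -55]
6 | DROP | [-2, -79]

[-2, -79]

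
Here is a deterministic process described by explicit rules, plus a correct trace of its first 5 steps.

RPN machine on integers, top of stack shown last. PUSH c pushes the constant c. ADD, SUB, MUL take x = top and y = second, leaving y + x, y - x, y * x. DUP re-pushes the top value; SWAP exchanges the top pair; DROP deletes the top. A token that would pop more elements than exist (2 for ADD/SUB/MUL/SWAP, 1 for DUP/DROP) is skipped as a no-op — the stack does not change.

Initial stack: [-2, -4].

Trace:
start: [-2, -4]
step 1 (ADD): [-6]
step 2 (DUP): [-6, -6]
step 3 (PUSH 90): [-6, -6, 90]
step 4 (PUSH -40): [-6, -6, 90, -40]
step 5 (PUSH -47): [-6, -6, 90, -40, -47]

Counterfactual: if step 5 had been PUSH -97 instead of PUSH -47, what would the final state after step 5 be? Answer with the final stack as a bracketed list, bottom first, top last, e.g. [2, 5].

[-6, -6, 90, -40, -97]

(re-executing from step 5 with the substitution; state before step 5: [-6, -6, 90, -40])
step 5 (PUSH -97): [-6, -6, 90, -40, -97]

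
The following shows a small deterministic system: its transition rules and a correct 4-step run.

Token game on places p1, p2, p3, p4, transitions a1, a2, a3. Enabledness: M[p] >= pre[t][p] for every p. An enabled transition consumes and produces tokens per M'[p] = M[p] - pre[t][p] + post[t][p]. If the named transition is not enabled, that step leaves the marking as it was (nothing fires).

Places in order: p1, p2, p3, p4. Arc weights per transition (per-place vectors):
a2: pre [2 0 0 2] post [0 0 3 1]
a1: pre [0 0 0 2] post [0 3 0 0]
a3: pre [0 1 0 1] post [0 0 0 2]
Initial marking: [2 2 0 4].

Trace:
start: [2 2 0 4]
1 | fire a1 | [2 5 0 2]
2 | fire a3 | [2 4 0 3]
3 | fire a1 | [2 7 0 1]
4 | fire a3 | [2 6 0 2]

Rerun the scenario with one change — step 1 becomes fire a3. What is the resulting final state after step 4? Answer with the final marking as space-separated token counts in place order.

2 2 0 5

(re-executing from step 1 with the substitution; state before step 1: [2 2 0 4])
1 | fire a3 | [2 1 0 5]
2 | fire a3 | [2 0 0 6]
3 | fire a1 | [2 3 0 4]
4 | fire a3 | [2 2 0 5]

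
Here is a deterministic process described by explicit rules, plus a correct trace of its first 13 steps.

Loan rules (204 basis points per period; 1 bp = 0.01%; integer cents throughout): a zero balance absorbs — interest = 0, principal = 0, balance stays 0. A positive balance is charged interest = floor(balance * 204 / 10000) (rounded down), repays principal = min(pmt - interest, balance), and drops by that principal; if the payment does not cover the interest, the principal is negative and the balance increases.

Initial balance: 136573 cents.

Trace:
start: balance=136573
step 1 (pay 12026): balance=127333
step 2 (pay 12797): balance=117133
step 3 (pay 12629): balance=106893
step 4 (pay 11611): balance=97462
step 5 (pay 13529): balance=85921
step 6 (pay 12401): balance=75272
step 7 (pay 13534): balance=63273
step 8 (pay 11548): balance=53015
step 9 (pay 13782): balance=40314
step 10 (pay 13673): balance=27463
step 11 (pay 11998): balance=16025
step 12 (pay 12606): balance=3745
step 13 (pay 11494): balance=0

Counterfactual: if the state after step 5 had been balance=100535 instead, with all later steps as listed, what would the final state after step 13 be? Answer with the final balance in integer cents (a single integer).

state after step 5 := balance=100535
step 6 (pay 12401): balance=90184
step 7 (pay 13534): balance=78489
step 8 (pay 11548): balance=68542
step 9 (pay 13782): balance=56158
step 10 (pay 13673): balance=43630
step 11 (pay 11998): balance=32522
step 12 (pay 12606): balance=20579
step 13 (pay 11494): balance=9504

9504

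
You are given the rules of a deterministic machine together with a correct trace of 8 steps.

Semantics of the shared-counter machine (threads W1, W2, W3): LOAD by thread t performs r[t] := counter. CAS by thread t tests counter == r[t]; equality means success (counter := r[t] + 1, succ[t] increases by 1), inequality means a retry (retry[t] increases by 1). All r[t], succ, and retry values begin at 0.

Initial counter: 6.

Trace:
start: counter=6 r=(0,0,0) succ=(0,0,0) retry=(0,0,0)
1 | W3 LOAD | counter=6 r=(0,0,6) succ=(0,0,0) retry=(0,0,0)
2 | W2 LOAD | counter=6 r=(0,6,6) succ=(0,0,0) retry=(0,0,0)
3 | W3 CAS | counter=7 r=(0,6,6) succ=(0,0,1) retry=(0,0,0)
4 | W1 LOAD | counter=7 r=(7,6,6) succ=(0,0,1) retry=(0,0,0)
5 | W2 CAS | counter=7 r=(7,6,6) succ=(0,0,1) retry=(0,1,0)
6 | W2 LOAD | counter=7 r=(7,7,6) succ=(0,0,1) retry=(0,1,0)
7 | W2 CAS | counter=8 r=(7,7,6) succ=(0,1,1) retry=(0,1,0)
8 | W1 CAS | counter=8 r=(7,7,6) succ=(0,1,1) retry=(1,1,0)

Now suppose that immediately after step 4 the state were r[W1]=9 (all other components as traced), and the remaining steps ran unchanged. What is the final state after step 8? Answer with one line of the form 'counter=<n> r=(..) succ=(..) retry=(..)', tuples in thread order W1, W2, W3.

counter=8 r=(9,7,6) succ=(0,1,1) retry=(1,1,0)

state after step 4 := counter=7 r=(9,6,6) succ=(0,0,1) retry=(0,0,0)
5 | W2 CAS | counter=7 r=(9,6,6) succ=(0,0,1) retry=(0,1,0)
6 | W2 LOAD | counter=7 r=(9,7,6) succ=(0,0,1) retry=(0,1,0)
7 | W2 CAS | counter=8 r=(9,7,6) succ=(0,1,1) retry=(0,1,0)
8 | W1 CAS | counter=8 r=(9,7,6) succ=(0,1,1) retry=(1,1,0)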